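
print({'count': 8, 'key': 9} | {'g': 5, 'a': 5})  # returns {'count': 8, 'key': 9, 'g': 5, 'a': 5}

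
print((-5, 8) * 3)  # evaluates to (-5, 8, -5, 8, -5, 8)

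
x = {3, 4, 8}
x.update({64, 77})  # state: {3, 4, 8, 64, 77}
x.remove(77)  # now {3, 4, 8, 64}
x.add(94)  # {3, 4, 8, 64, 94}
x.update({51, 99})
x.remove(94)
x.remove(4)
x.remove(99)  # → {3, 8, 51, 64}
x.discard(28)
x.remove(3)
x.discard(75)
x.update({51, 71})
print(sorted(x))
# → [8, 51, 64, 71]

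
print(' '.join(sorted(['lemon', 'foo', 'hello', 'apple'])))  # apple foo hello lemon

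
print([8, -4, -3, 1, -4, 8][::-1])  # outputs [8, -4, 1, -3, -4, 8]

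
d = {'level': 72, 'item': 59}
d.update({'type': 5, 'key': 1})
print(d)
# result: {'level': 72, 'item': 59, 'type': 5, 'key': 1}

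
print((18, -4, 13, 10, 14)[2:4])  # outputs (13, 10)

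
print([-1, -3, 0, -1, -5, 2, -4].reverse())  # None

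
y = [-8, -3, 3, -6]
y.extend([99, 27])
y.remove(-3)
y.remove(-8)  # [3, -6, 99, 27]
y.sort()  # [-6, 3, 27, 99]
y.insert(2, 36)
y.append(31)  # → [-6, 3, 36, 27, 99, 31]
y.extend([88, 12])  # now [-6, 3, 36, 27, 99, 31, 88, 12]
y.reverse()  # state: [12, 88, 31, 99, 27, 36, 3, -6]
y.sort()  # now [-6, 3, 12, 27, 31, 36, 88, 99]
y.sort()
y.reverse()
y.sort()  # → [-6, 3, 12, 27, 31, 36, 88, 99]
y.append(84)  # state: [-6, 3, 12, 27, 31, 36, 88, 99, 84]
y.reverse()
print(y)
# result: [84, 99, 88, 36, 31, 27, 12, 3, -6]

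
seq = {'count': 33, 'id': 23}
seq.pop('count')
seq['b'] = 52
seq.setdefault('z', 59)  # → 59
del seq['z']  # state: {'id': 23, 'b': 52}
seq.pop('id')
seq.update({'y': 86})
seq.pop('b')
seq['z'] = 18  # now {'y': 86, 'z': 18}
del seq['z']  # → {'y': 86}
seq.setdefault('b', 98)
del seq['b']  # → {'y': 86}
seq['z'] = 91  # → {'y': 86, 'z': 91}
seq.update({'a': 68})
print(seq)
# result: {'y': 86, 'z': 91, 'a': 68}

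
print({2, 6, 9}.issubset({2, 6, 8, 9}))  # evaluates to True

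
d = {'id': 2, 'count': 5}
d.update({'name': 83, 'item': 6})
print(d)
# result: {'id': 2, 'count': 5, 'name': 83, 'item': 6}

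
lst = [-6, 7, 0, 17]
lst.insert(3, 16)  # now [-6, 7, 0, 16, 17]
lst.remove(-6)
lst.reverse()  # [17, 16, 0, 7]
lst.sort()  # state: [0, 7, 16, 17]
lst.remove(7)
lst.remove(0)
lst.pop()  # 17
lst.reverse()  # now [16]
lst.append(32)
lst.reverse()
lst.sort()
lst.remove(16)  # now [32]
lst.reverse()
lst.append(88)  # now [32, 88]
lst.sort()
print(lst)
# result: [32, 88]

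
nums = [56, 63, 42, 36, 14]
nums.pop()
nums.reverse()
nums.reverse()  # [56, 63, 42, 36]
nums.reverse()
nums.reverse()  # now [56, 63, 42, 36]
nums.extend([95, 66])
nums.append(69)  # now [56, 63, 42, 36, 95, 66, 69]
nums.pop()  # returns 69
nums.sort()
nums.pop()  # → 95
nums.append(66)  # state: [36, 42, 56, 63, 66, 66]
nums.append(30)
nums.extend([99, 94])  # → [36, 42, 56, 63, 66, 66, 30, 99, 94]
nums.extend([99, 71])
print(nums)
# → [36, 42, 56, 63, 66, 66, 30, 99, 94, 99, 71]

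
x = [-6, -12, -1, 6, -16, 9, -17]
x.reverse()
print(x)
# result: [-17, 9, -16, 6, -1, -12, -6]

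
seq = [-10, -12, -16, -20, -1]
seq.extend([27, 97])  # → [-10, -12, -16, -20, -1, 27, 97]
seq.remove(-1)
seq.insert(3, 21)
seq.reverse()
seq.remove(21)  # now [97, 27, -20, -16, -12, -10]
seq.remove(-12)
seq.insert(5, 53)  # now [97, 27, -20, -16, -10, 53]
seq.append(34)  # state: [97, 27, -20, -16, -10, 53, 34]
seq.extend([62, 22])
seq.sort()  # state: [-20, -16, -10, 22, 27, 34, 53, 62, 97]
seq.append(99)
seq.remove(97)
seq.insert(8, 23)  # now [-20, -16, -10, 22, 27, 34, 53, 62, 23, 99]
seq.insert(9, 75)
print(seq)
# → [-20, -16, -10, 22, 27, 34, 53, 62, 23, 75, 99]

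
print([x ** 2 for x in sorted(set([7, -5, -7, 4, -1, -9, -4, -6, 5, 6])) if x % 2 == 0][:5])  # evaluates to [36, 16, 16, 36]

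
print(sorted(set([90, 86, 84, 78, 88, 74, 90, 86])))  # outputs [74, 78, 84, 86, 88, 90]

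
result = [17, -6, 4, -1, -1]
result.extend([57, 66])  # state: [17, -6, 4, -1, -1, 57, 66]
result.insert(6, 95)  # [17, -6, 4, -1, -1, 57, 95, 66]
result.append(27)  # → [17, -6, 4, -1, -1, 57, 95, 66, 27]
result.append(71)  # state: [17, -6, 4, -1, -1, 57, 95, 66, 27, 71]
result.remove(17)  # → [-6, 4, -1, -1, 57, 95, 66, 27, 71]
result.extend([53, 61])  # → [-6, 4, -1, -1, 57, 95, 66, 27, 71, 53, 61]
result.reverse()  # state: [61, 53, 71, 27, 66, 95, 57, -1, -1, 4, -6]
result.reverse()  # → [-6, 4, -1, -1, 57, 95, 66, 27, 71, 53, 61]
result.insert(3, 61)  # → [-6, 4, -1, 61, -1, 57, 95, 66, 27, 71, 53, 61]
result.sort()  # [-6, -1, -1, 4, 27, 53, 57, 61, 61, 66, 71, 95]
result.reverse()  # [95, 71, 66, 61, 61, 57, 53, 27, 4, -1, -1, -6]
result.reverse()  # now [-6, -1, -1, 4, 27, 53, 57, 61, 61, 66, 71, 95]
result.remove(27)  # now [-6, -1, -1, 4, 53, 57, 61, 61, 66, 71, 95]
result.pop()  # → 95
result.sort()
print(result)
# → [-6, -1, -1, 4, 53, 57, 61, 61, 66, 71]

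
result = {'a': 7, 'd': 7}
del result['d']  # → {'a': 7}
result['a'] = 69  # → {'a': 69}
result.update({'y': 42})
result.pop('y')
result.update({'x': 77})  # {'a': 69, 'x': 77}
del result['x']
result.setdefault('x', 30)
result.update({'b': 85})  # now {'a': 69, 'x': 30, 'b': 85}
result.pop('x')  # 30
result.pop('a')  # 69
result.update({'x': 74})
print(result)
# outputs {'b': 85, 'x': 74}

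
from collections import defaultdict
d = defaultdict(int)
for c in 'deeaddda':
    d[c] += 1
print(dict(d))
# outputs {'d': 4, 'e': 2, 'a': 2}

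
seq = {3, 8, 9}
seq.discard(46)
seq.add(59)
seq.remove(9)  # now {3, 8, 59}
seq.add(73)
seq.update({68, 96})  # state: {3, 8, 59, 68, 73, 96}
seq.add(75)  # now {3, 8, 59, 68, 73, 75, 96}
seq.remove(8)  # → {3, 59, 68, 73, 75, 96}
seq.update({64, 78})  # {3, 59, 64, 68, 73, 75, 78, 96}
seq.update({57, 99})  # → {3, 57, 59, 64, 68, 73, 75, 78, 96, 99}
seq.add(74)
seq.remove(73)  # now {3, 57, 59, 64, 68, 74, 75, 78, 96, 99}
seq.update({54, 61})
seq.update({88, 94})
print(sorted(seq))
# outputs [3, 54, 57, 59, 61, 64, 68, 74, 75, 78, 88, 94, 96, 99]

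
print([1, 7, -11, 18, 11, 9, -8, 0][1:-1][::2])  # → [7, 18, 9]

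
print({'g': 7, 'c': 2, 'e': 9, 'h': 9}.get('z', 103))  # 103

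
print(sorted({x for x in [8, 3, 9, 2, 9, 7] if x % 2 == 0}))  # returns [2, 8]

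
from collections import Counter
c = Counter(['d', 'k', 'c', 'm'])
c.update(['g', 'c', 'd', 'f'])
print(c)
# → Counter({'d': 2, 'c': 2, 'k': 1, 'm': 1, 'g': 1, 'f': 1})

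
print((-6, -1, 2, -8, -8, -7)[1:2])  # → (-1,)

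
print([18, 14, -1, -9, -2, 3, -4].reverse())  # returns None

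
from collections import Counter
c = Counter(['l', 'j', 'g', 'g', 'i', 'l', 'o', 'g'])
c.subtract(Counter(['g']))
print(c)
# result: Counter({'l': 2, 'g': 2, 'j': 1, 'i': 1, 'o': 1})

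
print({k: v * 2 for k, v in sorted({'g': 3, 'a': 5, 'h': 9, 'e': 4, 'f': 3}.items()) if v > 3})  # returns {'a': 10, 'e': 8, 'h': 18}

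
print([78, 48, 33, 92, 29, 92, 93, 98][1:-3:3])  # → [48, 29]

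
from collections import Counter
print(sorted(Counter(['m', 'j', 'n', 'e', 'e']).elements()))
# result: ['e', 'e', 'j', 'm', 'n']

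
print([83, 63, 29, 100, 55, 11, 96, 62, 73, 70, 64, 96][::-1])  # [96, 64, 70, 73, 62, 96, 11, 55, 100, 29, 63, 83]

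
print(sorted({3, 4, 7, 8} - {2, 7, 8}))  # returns [3, 4]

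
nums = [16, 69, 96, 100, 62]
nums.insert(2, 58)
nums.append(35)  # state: [16, 69, 58, 96, 100, 62, 35]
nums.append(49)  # [16, 69, 58, 96, 100, 62, 35, 49]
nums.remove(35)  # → [16, 69, 58, 96, 100, 62, 49]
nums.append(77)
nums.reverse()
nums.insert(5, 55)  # [77, 49, 62, 100, 96, 55, 58, 69, 16]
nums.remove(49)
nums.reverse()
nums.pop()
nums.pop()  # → 62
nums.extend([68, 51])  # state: [16, 69, 58, 55, 96, 100, 68, 51]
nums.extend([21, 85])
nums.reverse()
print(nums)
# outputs [85, 21, 51, 68, 100, 96, 55, 58, 69, 16]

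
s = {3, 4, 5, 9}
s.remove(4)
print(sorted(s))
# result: [3, 5, 9]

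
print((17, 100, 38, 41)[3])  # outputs 41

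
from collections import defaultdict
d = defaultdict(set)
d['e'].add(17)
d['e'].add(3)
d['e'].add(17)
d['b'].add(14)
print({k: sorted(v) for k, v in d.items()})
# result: {'e': [3, 17], 'b': [14]}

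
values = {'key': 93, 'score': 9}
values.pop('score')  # 9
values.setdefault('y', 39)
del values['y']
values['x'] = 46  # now {'key': 93, 'x': 46}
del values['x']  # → {'key': 93}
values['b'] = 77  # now {'key': 93, 'b': 77}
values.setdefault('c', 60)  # 60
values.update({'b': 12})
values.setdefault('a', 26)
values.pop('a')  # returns 26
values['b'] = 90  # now {'key': 93, 'b': 90, 'c': 60}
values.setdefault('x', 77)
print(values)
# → {'key': 93, 'b': 90, 'c': 60, 'x': 77}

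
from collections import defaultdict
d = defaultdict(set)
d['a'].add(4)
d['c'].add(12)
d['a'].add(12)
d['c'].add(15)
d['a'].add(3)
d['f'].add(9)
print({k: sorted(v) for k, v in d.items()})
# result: {'a': [3, 4, 12], 'c': [12, 15], 'f': [9]}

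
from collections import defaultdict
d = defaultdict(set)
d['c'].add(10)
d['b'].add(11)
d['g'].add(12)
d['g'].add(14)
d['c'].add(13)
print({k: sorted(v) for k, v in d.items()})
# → {'c': [10, 13], 'b': [11], 'g': [12, 14]}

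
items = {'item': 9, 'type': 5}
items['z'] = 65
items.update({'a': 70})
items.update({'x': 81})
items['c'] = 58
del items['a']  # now {'item': 9, 'type': 5, 'z': 65, 'x': 81, 'c': 58}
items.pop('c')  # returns 58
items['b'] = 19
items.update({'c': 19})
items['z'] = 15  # {'item': 9, 'type': 5, 'z': 15, 'x': 81, 'b': 19, 'c': 19}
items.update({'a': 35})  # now {'item': 9, 'type': 5, 'z': 15, 'x': 81, 'b': 19, 'c': 19, 'a': 35}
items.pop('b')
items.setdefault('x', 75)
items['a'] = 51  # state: {'item': 9, 'type': 5, 'z': 15, 'x': 81, 'c': 19, 'a': 51}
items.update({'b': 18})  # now {'item': 9, 'type': 5, 'z': 15, 'x': 81, 'c': 19, 'a': 51, 'b': 18}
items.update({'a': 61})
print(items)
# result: {'item': 9, 'type': 5, 'z': 15, 'x': 81, 'c': 19, 'a': 61, 'b': 18}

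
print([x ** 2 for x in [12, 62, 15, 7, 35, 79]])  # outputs [144, 3844, 225, 49, 1225, 6241]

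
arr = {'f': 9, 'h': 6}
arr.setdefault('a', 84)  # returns 84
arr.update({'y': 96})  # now {'f': 9, 'h': 6, 'a': 84, 'y': 96}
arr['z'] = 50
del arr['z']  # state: {'f': 9, 'h': 6, 'a': 84, 'y': 96}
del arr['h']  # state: {'f': 9, 'a': 84, 'y': 96}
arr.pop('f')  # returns 9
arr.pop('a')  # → 84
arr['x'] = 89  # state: {'y': 96, 'x': 89}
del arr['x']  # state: {'y': 96}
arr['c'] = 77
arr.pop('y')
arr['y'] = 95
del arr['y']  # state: {'c': 77}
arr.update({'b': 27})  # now {'c': 77, 'b': 27}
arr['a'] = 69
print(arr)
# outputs {'c': 77, 'b': 27, 'a': 69}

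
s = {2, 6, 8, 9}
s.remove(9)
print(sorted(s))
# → [2, 6, 8]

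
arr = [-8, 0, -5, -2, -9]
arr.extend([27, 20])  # [-8, 0, -5, -2, -9, 27, 20]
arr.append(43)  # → [-8, 0, -5, -2, -9, 27, 20, 43]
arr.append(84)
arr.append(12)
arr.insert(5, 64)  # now [-8, 0, -5, -2, -9, 64, 27, 20, 43, 84, 12]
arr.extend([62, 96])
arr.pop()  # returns 96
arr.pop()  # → 62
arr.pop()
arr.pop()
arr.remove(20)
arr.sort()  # [-9, -8, -5, -2, 0, 27, 43, 64]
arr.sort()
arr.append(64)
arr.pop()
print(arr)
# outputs [-9, -8, -5, -2, 0, 27, 43, 64]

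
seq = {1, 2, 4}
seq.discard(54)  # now {1, 2, 4}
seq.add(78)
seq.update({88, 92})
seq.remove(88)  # {1, 2, 4, 78, 92}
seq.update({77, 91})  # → {1, 2, 4, 77, 78, 91, 92}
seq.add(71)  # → {1, 2, 4, 71, 77, 78, 91, 92}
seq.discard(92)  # {1, 2, 4, 71, 77, 78, 91}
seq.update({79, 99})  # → {1, 2, 4, 71, 77, 78, 79, 91, 99}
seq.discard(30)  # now {1, 2, 4, 71, 77, 78, 79, 91, 99}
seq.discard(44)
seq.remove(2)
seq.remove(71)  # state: {1, 4, 77, 78, 79, 91, 99}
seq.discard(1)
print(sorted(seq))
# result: [4, 77, 78, 79, 91, 99]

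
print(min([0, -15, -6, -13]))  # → -15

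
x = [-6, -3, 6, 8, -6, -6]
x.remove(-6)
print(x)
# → [-3, 6, 8, -6, -6]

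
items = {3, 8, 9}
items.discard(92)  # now {3, 8, 9}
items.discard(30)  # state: {3, 8, 9}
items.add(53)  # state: {3, 8, 9, 53}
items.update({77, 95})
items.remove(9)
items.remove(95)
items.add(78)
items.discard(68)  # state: {3, 8, 53, 77, 78}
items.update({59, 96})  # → {3, 8, 53, 59, 77, 78, 96}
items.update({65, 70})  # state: {3, 8, 53, 59, 65, 70, 77, 78, 96}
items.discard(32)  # {3, 8, 53, 59, 65, 70, 77, 78, 96}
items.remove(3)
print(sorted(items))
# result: [8, 53, 59, 65, 70, 77, 78, 96]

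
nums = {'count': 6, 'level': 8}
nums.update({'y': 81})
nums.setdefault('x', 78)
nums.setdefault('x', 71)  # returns 78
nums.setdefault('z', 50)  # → 50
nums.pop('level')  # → 8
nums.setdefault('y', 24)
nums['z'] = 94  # {'count': 6, 'y': 81, 'x': 78, 'z': 94}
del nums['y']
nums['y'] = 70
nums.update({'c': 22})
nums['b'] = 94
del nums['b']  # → {'count': 6, 'x': 78, 'z': 94, 'y': 70, 'c': 22}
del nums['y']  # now {'count': 6, 'x': 78, 'z': 94, 'c': 22}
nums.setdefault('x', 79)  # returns 78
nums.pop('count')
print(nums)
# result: {'x': 78, 'z': 94, 'c': 22}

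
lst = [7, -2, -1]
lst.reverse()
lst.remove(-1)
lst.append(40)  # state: [-2, 7, 40]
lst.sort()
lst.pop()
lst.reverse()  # [7, -2]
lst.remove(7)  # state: [-2]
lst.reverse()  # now [-2]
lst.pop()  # -2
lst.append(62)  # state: [62]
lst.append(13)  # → [62, 13]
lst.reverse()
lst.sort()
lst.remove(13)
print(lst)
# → [62]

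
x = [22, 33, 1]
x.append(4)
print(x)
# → [22, 33, 1, 4]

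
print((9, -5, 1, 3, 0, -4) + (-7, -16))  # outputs (9, -5, 1, 3, 0, -4, -7, -16)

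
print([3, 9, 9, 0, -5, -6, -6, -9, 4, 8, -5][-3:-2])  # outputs [4]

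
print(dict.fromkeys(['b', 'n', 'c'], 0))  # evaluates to {'b': 0, 'n': 0, 'c': 0}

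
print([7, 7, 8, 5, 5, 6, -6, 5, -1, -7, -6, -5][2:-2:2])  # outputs [8, 5, -6, -1]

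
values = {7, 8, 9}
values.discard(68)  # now {7, 8, 9}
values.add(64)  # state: {7, 8, 9, 64}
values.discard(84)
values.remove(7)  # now {8, 9, 64}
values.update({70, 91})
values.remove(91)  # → {8, 9, 64, 70}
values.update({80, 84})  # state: {8, 9, 64, 70, 80, 84}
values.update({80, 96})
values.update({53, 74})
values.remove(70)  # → {8, 9, 53, 64, 74, 80, 84, 96}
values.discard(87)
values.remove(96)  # {8, 9, 53, 64, 74, 80, 84}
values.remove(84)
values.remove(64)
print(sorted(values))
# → [8, 9, 53, 74, 80]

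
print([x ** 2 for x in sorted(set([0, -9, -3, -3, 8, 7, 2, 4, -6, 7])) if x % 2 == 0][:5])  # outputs [36, 0, 4, 16, 64]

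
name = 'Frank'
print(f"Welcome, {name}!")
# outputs Welcome, Frank!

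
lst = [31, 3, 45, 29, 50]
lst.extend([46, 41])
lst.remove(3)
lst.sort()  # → [29, 31, 41, 45, 46, 50]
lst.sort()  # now [29, 31, 41, 45, 46, 50]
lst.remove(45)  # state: [29, 31, 41, 46, 50]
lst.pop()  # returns 50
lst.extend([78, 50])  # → [29, 31, 41, 46, 78, 50]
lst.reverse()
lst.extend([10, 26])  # [50, 78, 46, 41, 31, 29, 10, 26]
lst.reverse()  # [26, 10, 29, 31, 41, 46, 78, 50]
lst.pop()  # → 50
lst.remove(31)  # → [26, 10, 29, 41, 46, 78]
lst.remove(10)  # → [26, 29, 41, 46, 78]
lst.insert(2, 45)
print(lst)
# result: [26, 29, 45, 41, 46, 78]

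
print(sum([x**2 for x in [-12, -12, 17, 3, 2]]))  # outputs 590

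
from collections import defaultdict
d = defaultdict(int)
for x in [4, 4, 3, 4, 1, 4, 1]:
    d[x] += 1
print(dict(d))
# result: {4: 4, 3: 1, 1: 2}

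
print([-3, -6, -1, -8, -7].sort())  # None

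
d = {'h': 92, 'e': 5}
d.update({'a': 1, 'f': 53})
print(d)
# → {'h': 92, 'e': 5, 'a': 1, 'f': 53}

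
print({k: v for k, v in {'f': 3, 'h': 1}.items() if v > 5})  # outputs {}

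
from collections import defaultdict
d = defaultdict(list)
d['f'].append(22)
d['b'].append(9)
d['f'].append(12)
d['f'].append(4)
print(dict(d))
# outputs {'f': [22, 12, 4], 'b': [9]}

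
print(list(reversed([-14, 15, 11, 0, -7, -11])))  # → [-11, -7, 0, 11, 15, -14]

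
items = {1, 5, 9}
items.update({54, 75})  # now {1, 5, 9, 54, 75}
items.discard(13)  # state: {1, 5, 9, 54, 75}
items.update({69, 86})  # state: {1, 5, 9, 54, 69, 75, 86}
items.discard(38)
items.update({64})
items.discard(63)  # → {1, 5, 9, 54, 64, 69, 75, 86}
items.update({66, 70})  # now {1, 5, 9, 54, 64, 66, 69, 70, 75, 86}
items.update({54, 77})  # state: {1, 5, 9, 54, 64, 66, 69, 70, 75, 77, 86}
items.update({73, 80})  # {1, 5, 9, 54, 64, 66, 69, 70, 73, 75, 77, 80, 86}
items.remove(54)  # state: {1, 5, 9, 64, 66, 69, 70, 73, 75, 77, 80, 86}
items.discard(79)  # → {1, 5, 9, 64, 66, 69, 70, 73, 75, 77, 80, 86}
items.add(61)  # {1, 5, 9, 61, 64, 66, 69, 70, 73, 75, 77, 80, 86}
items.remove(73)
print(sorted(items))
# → [1, 5, 9, 61, 64, 66, 69, 70, 75, 77, 80, 86]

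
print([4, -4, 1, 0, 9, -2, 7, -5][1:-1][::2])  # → [-4, 0, -2]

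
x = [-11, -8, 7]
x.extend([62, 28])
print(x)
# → [-11, -8, 7, 62, 28]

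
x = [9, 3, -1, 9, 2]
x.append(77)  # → [9, 3, -1, 9, 2, 77]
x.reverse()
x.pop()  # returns 9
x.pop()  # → 3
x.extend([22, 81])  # [77, 2, 9, -1, 22, 81]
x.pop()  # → 81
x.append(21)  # [77, 2, 9, -1, 22, 21]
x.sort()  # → [-1, 2, 9, 21, 22, 77]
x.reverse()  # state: [77, 22, 21, 9, 2, -1]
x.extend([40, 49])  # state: [77, 22, 21, 9, 2, -1, 40, 49]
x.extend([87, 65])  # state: [77, 22, 21, 9, 2, -1, 40, 49, 87, 65]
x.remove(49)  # [77, 22, 21, 9, 2, -1, 40, 87, 65]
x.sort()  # [-1, 2, 9, 21, 22, 40, 65, 77, 87]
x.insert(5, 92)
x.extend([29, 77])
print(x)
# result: [-1, 2, 9, 21, 22, 92, 40, 65, 77, 87, 29, 77]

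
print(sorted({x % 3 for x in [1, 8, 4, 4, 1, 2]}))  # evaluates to [1, 2]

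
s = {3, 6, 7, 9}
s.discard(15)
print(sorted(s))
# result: [3, 6, 7, 9]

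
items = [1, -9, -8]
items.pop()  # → -8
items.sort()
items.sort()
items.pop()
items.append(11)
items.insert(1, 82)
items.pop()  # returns 11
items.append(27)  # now [-9, 82, 27]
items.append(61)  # [-9, 82, 27, 61]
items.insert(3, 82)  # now [-9, 82, 27, 82, 61]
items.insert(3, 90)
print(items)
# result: [-9, 82, 27, 90, 82, 61]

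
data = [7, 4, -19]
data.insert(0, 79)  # [79, 7, 4, -19]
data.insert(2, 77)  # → [79, 7, 77, 4, -19]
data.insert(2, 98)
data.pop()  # -19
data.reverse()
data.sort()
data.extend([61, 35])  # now [4, 7, 77, 79, 98, 61, 35]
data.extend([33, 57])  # [4, 7, 77, 79, 98, 61, 35, 33, 57]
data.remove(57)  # [4, 7, 77, 79, 98, 61, 35, 33]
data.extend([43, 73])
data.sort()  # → [4, 7, 33, 35, 43, 61, 73, 77, 79, 98]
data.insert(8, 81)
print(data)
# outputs [4, 7, 33, 35, 43, 61, 73, 77, 81, 79, 98]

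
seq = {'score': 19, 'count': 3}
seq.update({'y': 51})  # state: {'score': 19, 'count': 3, 'y': 51}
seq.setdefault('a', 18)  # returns 18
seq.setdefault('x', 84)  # 84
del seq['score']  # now {'count': 3, 'y': 51, 'a': 18, 'x': 84}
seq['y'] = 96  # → {'count': 3, 'y': 96, 'a': 18, 'x': 84}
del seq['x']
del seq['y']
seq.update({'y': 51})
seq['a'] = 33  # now {'count': 3, 'a': 33, 'y': 51}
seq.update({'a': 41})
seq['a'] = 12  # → {'count': 3, 'a': 12, 'y': 51}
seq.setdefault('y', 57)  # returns 51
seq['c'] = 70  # {'count': 3, 'a': 12, 'y': 51, 'c': 70}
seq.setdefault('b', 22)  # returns 22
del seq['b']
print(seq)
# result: {'count': 3, 'a': 12, 'y': 51, 'c': 70}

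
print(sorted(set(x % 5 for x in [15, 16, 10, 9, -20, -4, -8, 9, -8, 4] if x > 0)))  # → [0, 1, 4]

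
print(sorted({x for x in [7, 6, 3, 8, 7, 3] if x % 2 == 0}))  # [6, 8]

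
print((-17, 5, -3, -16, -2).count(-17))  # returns 1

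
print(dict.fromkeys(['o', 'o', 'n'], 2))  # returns {'o': 2, 'n': 2}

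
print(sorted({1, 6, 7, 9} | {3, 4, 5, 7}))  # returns [1, 3, 4, 5, 6, 7, 9]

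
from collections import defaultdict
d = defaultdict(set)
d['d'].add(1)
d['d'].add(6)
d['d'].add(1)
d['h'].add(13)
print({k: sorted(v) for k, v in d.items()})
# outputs {'d': [1, 6], 'h': [13]}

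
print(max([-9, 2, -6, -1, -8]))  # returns 2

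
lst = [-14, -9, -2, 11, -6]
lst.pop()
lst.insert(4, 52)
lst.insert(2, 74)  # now [-14, -9, 74, -2, 11, 52]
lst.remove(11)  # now [-14, -9, 74, -2, 52]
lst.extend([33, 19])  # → [-14, -9, 74, -2, 52, 33, 19]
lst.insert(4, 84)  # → [-14, -9, 74, -2, 84, 52, 33, 19]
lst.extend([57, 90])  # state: [-14, -9, 74, -2, 84, 52, 33, 19, 57, 90]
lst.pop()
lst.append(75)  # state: [-14, -9, 74, -2, 84, 52, 33, 19, 57, 75]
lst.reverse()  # [75, 57, 19, 33, 52, 84, -2, 74, -9, -14]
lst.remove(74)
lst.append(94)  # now [75, 57, 19, 33, 52, 84, -2, -9, -14, 94]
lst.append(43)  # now [75, 57, 19, 33, 52, 84, -2, -9, -14, 94, 43]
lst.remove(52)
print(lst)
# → [75, 57, 19, 33, 84, -2, -9, -14, 94, 43]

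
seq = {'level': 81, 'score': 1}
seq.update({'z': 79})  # {'level': 81, 'score': 1, 'z': 79}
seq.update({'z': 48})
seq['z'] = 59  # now {'level': 81, 'score': 1, 'z': 59}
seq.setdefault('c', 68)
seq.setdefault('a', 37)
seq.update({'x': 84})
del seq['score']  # {'level': 81, 'z': 59, 'c': 68, 'a': 37, 'x': 84}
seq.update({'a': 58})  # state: {'level': 81, 'z': 59, 'c': 68, 'a': 58, 'x': 84}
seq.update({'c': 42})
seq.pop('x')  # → 84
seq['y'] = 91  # {'level': 81, 'z': 59, 'c': 42, 'a': 58, 'y': 91}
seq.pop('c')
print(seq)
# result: {'level': 81, 'z': 59, 'a': 58, 'y': 91}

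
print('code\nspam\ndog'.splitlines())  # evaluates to ['code', 'spam', 'dog']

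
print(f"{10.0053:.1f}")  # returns 10.0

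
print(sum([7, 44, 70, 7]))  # 128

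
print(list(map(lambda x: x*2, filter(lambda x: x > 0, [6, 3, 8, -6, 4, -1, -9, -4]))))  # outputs [12, 6, 16, 8]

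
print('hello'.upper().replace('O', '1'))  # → HELL1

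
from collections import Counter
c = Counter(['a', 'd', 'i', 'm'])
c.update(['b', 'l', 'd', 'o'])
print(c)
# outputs Counter({'d': 2, 'a': 1, 'i': 1, 'm': 1, 'b': 1, 'l': 1, 'o': 1})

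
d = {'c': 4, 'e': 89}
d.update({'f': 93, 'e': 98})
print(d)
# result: {'c': 4, 'e': 98, 'f': 93}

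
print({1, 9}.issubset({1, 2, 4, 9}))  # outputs True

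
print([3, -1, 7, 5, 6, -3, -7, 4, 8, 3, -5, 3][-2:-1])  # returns [-5]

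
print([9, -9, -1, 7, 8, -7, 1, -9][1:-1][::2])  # [-9, 7, -7]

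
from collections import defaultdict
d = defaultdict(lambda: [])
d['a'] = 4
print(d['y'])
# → []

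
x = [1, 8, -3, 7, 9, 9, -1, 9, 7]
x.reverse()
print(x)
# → [7, 9, -1, 9, 9, 7, -3, 8, 1]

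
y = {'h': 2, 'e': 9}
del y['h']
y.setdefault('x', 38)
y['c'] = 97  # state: {'e': 9, 'x': 38, 'c': 97}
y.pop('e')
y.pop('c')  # 97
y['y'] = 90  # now {'x': 38, 'y': 90}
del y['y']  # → {'x': 38}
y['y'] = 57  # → {'x': 38, 'y': 57}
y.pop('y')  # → 57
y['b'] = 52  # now {'x': 38, 'b': 52}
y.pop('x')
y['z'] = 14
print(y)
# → {'b': 52, 'z': 14}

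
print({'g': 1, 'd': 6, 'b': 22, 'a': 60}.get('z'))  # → None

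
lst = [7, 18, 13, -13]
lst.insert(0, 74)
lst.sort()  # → [-13, 7, 13, 18, 74]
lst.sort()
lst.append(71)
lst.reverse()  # [71, 74, 18, 13, 7, -13]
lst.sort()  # [-13, 7, 13, 18, 71, 74]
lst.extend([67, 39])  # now [-13, 7, 13, 18, 71, 74, 67, 39]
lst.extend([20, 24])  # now [-13, 7, 13, 18, 71, 74, 67, 39, 20, 24]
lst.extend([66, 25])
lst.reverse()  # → [25, 66, 24, 20, 39, 67, 74, 71, 18, 13, 7, -13]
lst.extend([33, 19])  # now [25, 66, 24, 20, 39, 67, 74, 71, 18, 13, 7, -13, 33, 19]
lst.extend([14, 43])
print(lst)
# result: [25, 66, 24, 20, 39, 67, 74, 71, 18, 13, 7, -13, 33, 19, 14, 43]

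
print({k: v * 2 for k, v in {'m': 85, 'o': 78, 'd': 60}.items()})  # {'m': 170, 'o': 156, 'd': 120}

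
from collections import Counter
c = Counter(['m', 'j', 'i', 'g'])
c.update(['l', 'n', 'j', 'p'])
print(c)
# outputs Counter({'j': 2, 'm': 1, 'i': 1, 'g': 1, 'l': 1, 'n': 1, 'p': 1})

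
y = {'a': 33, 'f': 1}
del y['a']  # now {'f': 1}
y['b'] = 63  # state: {'f': 1, 'b': 63}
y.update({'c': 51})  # {'f': 1, 'b': 63, 'c': 51}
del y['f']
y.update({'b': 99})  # {'b': 99, 'c': 51}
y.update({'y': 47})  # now {'b': 99, 'c': 51, 'y': 47}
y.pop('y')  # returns 47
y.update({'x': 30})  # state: {'b': 99, 'c': 51, 'x': 30}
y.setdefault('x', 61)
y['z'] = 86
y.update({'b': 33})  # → {'b': 33, 'c': 51, 'x': 30, 'z': 86}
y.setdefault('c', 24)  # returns 51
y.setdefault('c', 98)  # 51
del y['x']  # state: {'b': 33, 'c': 51, 'z': 86}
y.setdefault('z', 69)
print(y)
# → {'b': 33, 'c': 51, 'z': 86}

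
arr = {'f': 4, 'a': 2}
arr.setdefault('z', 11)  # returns 11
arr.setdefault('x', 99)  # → 99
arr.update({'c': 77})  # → {'f': 4, 'a': 2, 'z': 11, 'x': 99, 'c': 77}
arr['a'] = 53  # {'f': 4, 'a': 53, 'z': 11, 'x': 99, 'c': 77}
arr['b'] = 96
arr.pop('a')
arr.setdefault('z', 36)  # 11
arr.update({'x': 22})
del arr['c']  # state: {'f': 4, 'z': 11, 'x': 22, 'b': 96}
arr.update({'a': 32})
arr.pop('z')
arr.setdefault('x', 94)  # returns 22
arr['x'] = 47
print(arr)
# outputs {'f': 4, 'x': 47, 'b': 96, 'a': 32}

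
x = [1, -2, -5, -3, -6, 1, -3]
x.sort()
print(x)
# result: [-6, -5, -3, -3, -2, 1, 1]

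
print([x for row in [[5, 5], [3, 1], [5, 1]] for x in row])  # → [5, 5, 3, 1, 5, 1]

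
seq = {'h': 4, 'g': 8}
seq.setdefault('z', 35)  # 35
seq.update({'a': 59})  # {'h': 4, 'g': 8, 'z': 35, 'a': 59}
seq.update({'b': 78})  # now {'h': 4, 'g': 8, 'z': 35, 'a': 59, 'b': 78}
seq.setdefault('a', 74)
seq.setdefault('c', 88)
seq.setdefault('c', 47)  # 88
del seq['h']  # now {'g': 8, 'z': 35, 'a': 59, 'b': 78, 'c': 88}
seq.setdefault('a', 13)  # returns 59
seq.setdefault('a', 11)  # 59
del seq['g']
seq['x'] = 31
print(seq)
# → {'z': 35, 'a': 59, 'b': 78, 'c': 88, 'x': 31}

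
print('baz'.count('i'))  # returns 0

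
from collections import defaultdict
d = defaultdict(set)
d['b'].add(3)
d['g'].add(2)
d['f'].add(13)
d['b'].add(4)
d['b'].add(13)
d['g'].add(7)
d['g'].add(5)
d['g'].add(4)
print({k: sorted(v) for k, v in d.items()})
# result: {'b': [3, 4, 13], 'g': [2, 4, 5, 7], 'f': [13]}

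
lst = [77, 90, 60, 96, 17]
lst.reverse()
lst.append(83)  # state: [17, 96, 60, 90, 77, 83]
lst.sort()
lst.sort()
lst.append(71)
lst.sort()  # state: [17, 60, 71, 77, 83, 90, 96]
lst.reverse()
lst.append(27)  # [96, 90, 83, 77, 71, 60, 17, 27]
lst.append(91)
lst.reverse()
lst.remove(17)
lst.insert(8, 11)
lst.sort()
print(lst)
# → [11, 27, 60, 71, 77, 83, 90, 91, 96]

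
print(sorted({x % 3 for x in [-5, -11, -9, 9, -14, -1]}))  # [0, 1, 2]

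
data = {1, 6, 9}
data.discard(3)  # {1, 6, 9}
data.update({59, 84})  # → {1, 6, 9, 59, 84}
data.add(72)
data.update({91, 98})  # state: {1, 6, 9, 59, 72, 84, 91, 98}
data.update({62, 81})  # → {1, 6, 9, 59, 62, 72, 81, 84, 91, 98}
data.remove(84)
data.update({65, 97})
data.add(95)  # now {1, 6, 9, 59, 62, 65, 72, 81, 91, 95, 97, 98}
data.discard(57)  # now {1, 6, 9, 59, 62, 65, 72, 81, 91, 95, 97, 98}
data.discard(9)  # {1, 6, 59, 62, 65, 72, 81, 91, 95, 97, 98}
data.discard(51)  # {1, 6, 59, 62, 65, 72, 81, 91, 95, 97, 98}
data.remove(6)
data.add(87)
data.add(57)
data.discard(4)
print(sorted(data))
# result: [1, 57, 59, 62, 65, 72, 81, 87, 91, 95, 97, 98]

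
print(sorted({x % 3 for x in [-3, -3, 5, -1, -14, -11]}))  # [0, 1, 2]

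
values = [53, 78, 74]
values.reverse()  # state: [74, 78, 53]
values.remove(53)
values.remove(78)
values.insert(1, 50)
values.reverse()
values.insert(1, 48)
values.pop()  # 74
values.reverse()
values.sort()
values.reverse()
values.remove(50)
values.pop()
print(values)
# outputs []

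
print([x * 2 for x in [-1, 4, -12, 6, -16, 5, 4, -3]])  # [-2, 8, -24, 12, -32, 10, 8, -6]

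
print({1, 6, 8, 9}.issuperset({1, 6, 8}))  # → True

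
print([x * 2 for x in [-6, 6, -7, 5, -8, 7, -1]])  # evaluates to [-12, 12, -14, 10, -16, 14, -2]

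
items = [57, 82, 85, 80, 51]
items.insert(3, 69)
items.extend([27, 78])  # [57, 82, 85, 69, 80, 51, 27, 78]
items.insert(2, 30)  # [57, 82, 30, 85, 69, 80, 51, 27, 78]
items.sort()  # [27, 30, 51, 57, 69, 78, 80, 82, 85]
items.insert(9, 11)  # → [27, 30, 51, 57, 69, 78, 80, 82, 85, 11]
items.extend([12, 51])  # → [27, 30, 51, 57, 69, 78, 80, 82, 85, 11, 12, 51]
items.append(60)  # [27, 30, 51, 57, 69, 78, 80, 82, 85, 11, 12, 51, 60]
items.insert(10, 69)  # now [27, 30, 51, 57, 69, 78, 80, 82, 85, 11, 69, 12, 51, 60]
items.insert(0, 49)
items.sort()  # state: [11, 12, 27, 30, 49, 51, 51, 57, 60, 69, 69, 78, 80, 82, 85]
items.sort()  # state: [11, 12, 27, 30, 49, 51, 51, 57, 60, 69, 69, 78, 80, 82, 85]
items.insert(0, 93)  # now [93, 11, 12, 27, 30, 49, 51, 51, 57, 60, 69, 69, 78, 80, 82, 85]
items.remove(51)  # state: [93, 11, 12, 27, 30, 49, 51, 57, 60, 69, 69, 78, 80, 82, 85]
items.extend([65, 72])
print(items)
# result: [93, 11, 12, 27, 30, 49, 51, 57, 60, 69, 69, 78, 80, 82, 85, 65, 72]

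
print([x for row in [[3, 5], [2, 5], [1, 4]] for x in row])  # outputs [3, 5, 2, 5, 1, 4]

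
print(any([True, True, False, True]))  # True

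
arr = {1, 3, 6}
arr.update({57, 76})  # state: {1, 3, 6, 57, 76}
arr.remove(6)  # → {1, 3, 57, 76}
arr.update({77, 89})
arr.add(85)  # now {1, 3, 57, 76, 77, 85, 89}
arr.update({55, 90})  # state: {1, 3, 55, 57, 76, 77, 85, 89, 90}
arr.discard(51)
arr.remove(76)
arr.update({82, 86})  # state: {1, 3, 55, 57, 77, 82, 85, 86, 89, 90}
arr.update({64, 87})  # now {1, 3, 55, 57, 64, 77, 82, 85, 86, 87, 89, 90}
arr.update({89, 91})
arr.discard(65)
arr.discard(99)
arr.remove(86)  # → {1, 3, 55, 57, 64, 77, 82, 85, 87, 89, 90, 91}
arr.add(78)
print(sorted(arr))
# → [1, 3, 55, 57, 64, 77, 78, 82, 85, 87, 89, 90, 91]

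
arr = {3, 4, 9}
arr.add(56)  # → {3, 4, 9, 56}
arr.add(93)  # {3, 4, 9, 56, 93}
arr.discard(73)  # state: {3, 4, 9, 56, 93}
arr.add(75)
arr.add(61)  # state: {3, 4, 9, 56, 61, 75, 93}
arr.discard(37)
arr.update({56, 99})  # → {3, 4, 9, 56, 61, 75, 93, 99}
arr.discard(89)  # {3, 4, 9, 56, 61, 75, 93, 99}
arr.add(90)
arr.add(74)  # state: {3, 4, 9, 56, 61, 74, 75, 90, 93, 99}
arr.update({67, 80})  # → {3, 4, 9, 56, 61, 67, 74, 75, 80, 90, 93, 99}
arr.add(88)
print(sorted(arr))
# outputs [3, 4, 9, 56, 61, 67, 74, 75, 80, 88, 90, 93, 99]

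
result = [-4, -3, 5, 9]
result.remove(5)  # [-4, -3, 9]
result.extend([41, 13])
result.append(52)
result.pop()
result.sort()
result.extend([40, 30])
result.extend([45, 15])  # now [-4, -3, 9, 13, 41, 40, 30, 45, 15]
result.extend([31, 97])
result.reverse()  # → [97, 31, 15, 45, 30, 40, 41, 13, 9, -3, -4]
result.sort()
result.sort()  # [-4, -3, 9, 13, 15, 30, 31, 40, 41, 45, 97]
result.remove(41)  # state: [-4, -3, 9, 13, 15, 30, 31, 40, 45, 97]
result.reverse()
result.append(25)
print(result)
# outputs [97, 45, 40, 31, 30, 15, 13, 9, -3, -4, 25]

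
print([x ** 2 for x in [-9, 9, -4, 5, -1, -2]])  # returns [81, 81, 16, 25, 1, 4]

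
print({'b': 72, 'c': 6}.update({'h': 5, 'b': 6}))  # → None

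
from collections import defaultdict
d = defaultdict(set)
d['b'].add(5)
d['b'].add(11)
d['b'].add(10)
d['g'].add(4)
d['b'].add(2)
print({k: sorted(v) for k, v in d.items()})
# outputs {'b': [2, 5, 10, 11], 'g': [4]}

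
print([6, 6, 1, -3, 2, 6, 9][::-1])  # [9, 6, 2, -3, 1, 6, 6]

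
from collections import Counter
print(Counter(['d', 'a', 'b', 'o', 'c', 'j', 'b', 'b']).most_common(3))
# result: [('b', 3), ('d', 1), ('a', 1)]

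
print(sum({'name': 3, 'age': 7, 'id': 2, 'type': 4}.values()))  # 16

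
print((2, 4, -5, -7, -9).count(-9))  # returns 1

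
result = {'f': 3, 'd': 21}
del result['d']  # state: {'f': 3}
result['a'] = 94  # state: {'f': 3, 'a': 94}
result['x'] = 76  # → {'f': 3, 'a': 94, 'x': 76}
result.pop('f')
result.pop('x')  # 76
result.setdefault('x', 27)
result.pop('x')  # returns 27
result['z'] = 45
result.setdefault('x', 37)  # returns 37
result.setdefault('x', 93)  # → 37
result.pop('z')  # 45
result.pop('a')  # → 94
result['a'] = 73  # {'x': 37, 'a': 73}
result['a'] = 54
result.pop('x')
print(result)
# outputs {'a': 54}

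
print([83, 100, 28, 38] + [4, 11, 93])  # [83, 100, 28, 38, 4, 11, 93]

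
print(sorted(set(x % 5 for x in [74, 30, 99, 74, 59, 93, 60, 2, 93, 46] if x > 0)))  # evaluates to [0, 1, 2, 3, 4]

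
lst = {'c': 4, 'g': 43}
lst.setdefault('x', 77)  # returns 77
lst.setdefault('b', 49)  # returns 49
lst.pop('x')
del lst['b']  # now {'c': 4, 'g': 43}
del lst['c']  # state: {'g': 43}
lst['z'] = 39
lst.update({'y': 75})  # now {'g': 43, 'z': 39, 'y': 75}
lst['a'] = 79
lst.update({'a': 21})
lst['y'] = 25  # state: {'g': 43, 'z': 39, 'y': 25, 'a': 21}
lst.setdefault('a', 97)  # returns 21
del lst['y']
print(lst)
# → {'g': 43, 'z': 39, 'a': 21}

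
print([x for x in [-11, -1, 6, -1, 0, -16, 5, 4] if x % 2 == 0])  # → [6, 0, -16, 4]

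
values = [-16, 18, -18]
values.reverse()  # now [-18, 18, -16]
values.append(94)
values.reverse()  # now [94, -16, 18, -18]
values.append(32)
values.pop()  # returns 32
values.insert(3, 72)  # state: [94, -16, 18, 72, -18]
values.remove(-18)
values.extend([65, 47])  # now [94, -16, 18, 72, 65, 47]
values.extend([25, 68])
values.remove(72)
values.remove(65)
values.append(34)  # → [94, -16, 18, 47, 25, 68, 34]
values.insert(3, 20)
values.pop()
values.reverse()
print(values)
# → [68, 25, 47, 20, 18, -16, 94]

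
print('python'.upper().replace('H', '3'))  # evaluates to PYT3ON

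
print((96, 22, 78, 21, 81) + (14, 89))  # (96, 22, 78, 21, 81, 14, 89)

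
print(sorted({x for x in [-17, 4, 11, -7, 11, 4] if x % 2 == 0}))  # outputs [4]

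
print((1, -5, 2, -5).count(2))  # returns 1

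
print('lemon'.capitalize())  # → Lemon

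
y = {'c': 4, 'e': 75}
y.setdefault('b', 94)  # 94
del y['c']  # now {'e': 75, 'b': 94}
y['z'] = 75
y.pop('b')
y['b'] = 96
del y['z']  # {'e': 75, 'b': 96}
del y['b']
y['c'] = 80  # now {'e': 75, 'c': 80}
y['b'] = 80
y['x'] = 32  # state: {'e': 75, 'c': 80, 'b': 80, 'x': 32}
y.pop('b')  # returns 80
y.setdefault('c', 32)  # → 80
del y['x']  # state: {'e': 75, 'c': 80}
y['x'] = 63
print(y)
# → {'e': 75, 'c': 80, 'x': 63}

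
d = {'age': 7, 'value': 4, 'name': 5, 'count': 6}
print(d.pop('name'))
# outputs 5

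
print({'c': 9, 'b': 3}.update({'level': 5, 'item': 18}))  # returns None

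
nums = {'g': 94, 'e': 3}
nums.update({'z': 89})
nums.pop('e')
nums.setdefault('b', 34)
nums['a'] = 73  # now {'g': 94, 'z': 89, 'b': 34, 'a': 73}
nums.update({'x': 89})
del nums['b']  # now {'g': 94, 'z': 89, 'a': 73, 'x': 89}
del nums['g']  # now {'z': 89, 'a': 73, 'x': 89}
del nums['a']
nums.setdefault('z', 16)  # 89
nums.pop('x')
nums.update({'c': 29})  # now {'z': 89, 'c': 29}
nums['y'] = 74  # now {'z': 89, 'c': 29, 'y': 74}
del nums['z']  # {'c': 29, 'y': 74}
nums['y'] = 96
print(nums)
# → {'c': 29, 'y': 96}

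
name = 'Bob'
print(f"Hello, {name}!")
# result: Hello, Bob!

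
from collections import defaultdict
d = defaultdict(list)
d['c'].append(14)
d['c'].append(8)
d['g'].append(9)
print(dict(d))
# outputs {'c': [14, 8], 'g': [9]}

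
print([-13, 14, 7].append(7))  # None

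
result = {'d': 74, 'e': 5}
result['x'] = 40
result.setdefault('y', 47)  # 47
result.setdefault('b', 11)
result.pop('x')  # 40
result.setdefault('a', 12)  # 12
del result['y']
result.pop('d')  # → 74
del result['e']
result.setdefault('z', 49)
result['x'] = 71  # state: {'b': 11, 'a': 12, 'z': 49, 'x': 71}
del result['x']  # {'b': 11, 'a': 12, 'z': 49}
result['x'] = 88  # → {'b': 11, 'a': 12, 'z': 49, 'x': 88}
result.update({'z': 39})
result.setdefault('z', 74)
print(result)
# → {'b': 11, 'a': 12, 'z': 39, 'x': 88}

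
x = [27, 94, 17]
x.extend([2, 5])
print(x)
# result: [27, 94, 17, 2, 5]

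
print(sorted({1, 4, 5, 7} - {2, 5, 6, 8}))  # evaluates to [1, 4, 7]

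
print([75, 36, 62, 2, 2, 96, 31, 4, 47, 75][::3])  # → [75, 2, 31, 75]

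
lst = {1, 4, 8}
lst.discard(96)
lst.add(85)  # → {1, 4, 8, 85}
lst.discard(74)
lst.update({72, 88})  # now {1, 4, 8, 72, 85, 88}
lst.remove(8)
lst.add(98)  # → {1, 4, 72, 85, 88, 98}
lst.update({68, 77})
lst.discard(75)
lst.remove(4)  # {1, 68, 72, 77, 85, 88, 98}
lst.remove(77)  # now {1, 68, 72, 85, 88, 98}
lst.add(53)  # {1, 53, 68, 72, 85, 88, 98}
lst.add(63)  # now {1, 53, 63, 68, 72, 85, 88, 98}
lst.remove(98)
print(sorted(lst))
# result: [1, 53, 63, 68, 72, 85, 88]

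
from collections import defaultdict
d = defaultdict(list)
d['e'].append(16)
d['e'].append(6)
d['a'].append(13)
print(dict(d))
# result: {'e': [16, 6], 'a': [13]}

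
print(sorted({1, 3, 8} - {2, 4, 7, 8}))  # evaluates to [1, 3]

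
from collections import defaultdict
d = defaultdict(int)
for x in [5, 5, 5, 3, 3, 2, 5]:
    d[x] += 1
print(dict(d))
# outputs {5: 4, 3: 2, 2: 1}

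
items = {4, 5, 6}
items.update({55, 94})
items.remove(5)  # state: {4, 6, 55, 94}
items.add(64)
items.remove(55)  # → {4, 6, 64, 94}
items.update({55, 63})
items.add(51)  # {4, 6, 51, 55, 63, 64, 94}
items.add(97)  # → {4, 6, 51, 55, 63, 64, 94, 97}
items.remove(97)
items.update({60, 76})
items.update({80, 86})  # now {4, 6, 51, 55, 60, 63, 64, 76, 80, 86, 94}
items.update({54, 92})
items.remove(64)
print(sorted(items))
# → [4, 6, 51, 54, 55, 60, 63, 76, 80, 86, 92, 94]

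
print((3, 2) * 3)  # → (3, 2, 3, 2, 3, 2)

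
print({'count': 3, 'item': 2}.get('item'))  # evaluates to 2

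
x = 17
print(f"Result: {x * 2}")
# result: Result: 34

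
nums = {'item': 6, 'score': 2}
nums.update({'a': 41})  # {'item': 6, 'score': 2, 'a': 41}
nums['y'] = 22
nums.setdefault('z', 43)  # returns 43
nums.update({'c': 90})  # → {'item': 6, 'score': 2, 'a': 41, 'y': 22, 'z': 43, 'c': 90}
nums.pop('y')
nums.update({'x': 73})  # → {'item': 6, 'score': 2, 'a': 41, 'z': 43, 'c': 90, 'x': 73}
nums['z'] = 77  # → {'item': 6, 'score': 2, 'a': 41, 'z': 77, 'c': 90, 'x': 73}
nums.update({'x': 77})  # {'item': 6, 'score': 2, 'a': 41, 'z': 77, 'c': 90, 'x': 77}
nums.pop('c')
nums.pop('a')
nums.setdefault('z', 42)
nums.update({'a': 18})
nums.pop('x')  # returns 77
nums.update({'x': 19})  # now {'item': 6, 'score': 2, 'z': 77, 'a': 18, 'x': 19}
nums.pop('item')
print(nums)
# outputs {'score': 2, 'z': 77, 'a': 18, 'x': 19}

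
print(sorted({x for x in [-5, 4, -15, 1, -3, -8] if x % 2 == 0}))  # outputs [-8, 4]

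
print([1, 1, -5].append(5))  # None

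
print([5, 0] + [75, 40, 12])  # [5, 0, 75, 40, 12]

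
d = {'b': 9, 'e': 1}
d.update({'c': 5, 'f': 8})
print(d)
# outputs {'b': 9, 'e': 1, 'c': 5, 'f': 8}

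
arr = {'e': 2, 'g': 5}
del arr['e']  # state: {'g': 5}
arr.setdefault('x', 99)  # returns 99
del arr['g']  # {'x': 99}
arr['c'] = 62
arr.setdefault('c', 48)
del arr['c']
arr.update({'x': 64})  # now {'x': 64}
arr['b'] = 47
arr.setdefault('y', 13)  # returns 13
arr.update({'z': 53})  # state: {'x': 64, 'b': 47, 'y': 13, 'z': 53}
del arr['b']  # {'x': 64, 'y': 13, 'z': 53}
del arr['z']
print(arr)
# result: {'x': 64, 'y': 13}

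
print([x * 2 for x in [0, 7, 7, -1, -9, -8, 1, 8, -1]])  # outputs [0, 14, 14, -2, -18, -16, 2, 16, -2]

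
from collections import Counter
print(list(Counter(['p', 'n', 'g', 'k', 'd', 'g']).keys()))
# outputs ['p', 'n', 'g', 'k', 'd']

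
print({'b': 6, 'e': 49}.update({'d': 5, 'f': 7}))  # None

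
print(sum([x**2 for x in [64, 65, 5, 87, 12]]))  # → 16059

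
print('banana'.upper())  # BANANA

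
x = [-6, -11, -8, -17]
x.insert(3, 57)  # [-6, -11, -8, 57, -17]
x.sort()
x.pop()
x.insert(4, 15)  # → [-17, -11, -8, -6, 15]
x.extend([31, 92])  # [-17, -11, -8, -6, 15, 31, 92]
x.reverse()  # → [92, 31, 15, -6, -8, -11, -17]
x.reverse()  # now [-17, -11, -8, -6, 15, 31, 92]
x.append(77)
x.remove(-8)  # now [-17, -11, -6, 15, 31, 92, 77]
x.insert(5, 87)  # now [-17, -11, -6, 15, 31, 87, 92, 77]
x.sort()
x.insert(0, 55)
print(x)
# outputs [55, -17, -11, -6, 15, 31, 77, 87, 92]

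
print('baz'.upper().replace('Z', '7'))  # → BA7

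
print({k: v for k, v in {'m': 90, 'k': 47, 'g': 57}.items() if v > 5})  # {'m': 90, 'k': 47, 'g': 57}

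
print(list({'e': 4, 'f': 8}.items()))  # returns [('e', 4), ('f', 8)]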